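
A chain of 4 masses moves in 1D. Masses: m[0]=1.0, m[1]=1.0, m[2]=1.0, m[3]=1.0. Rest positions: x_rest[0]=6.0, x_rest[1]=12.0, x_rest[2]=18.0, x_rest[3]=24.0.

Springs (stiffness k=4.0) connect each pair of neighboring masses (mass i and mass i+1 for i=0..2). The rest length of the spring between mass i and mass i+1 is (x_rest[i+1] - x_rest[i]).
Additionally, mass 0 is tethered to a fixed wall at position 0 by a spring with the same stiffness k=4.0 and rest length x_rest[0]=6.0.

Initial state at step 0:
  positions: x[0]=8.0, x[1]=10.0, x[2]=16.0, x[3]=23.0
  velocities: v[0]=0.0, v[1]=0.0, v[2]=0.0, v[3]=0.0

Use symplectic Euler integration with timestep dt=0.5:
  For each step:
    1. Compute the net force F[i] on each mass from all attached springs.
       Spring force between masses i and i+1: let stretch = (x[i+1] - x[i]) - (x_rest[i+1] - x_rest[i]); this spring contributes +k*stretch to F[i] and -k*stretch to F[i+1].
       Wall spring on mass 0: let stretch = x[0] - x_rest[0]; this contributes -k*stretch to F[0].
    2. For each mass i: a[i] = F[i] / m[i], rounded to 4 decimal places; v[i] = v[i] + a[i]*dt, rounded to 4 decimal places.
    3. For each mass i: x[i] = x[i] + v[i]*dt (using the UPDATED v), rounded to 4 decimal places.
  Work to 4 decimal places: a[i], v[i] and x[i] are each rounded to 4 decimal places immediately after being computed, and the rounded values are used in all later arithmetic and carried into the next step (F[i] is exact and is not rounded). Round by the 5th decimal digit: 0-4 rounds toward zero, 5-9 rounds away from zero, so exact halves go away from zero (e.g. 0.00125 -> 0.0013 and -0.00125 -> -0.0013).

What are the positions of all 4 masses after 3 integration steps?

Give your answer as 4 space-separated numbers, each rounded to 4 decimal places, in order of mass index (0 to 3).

Step 0: x=[8.0000 10.0000 16.0000 23.0000] v=[0.0000 0.0000 0.0000 0.0000]
Step 1: x=[2.0000 14.0000 17.0000 22.0000] v=[-12.0000 8.0000 2.0000 -2.0000]
Step 2: x=[6.0000 9.0000 20.0000 22.0000] v=[8.0000 -10.0000 6.0000 0.0000]
Step 3: x=[7.0000 12.0000 14.0000 26.0000] v=[2.0000 6.0000 -12.0000 8.0000]

Answer: 7.0000 12.0000 14.0000 26.0000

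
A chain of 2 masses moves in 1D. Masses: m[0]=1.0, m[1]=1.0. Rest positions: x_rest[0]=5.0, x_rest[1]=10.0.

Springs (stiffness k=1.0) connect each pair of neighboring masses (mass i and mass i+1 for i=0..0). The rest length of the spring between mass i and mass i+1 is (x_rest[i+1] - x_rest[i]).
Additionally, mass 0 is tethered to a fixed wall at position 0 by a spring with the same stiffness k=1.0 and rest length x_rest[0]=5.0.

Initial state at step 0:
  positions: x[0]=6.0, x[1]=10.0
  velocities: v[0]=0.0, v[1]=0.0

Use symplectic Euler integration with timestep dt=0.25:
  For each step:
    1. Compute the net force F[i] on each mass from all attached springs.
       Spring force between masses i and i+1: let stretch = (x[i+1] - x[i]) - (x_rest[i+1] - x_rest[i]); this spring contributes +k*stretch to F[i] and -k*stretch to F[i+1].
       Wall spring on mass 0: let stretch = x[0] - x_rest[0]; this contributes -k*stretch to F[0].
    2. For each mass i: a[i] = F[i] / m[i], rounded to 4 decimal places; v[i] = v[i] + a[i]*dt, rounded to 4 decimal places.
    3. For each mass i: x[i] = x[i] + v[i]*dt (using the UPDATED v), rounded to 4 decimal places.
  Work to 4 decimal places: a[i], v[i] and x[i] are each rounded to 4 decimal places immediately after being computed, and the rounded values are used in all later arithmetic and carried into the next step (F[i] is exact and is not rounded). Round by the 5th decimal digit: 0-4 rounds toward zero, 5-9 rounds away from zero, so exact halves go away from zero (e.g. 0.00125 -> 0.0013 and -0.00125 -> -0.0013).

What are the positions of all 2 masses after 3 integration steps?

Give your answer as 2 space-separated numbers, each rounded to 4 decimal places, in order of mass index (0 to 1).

Answer: 5.3445 10.3184

Derivation:
Step 0: x=[6.0000 10.0000] v=[0.0000 0.0000]
Step 1: x=[5.8750 10.0625] v=[-0.5000 0.2500]
Step 2: x=[5.6445 10.1758] v=[-0.9219 0.4531]
Step 3: x=[5.3445 10.3184] v=[-1.2002 0.5703]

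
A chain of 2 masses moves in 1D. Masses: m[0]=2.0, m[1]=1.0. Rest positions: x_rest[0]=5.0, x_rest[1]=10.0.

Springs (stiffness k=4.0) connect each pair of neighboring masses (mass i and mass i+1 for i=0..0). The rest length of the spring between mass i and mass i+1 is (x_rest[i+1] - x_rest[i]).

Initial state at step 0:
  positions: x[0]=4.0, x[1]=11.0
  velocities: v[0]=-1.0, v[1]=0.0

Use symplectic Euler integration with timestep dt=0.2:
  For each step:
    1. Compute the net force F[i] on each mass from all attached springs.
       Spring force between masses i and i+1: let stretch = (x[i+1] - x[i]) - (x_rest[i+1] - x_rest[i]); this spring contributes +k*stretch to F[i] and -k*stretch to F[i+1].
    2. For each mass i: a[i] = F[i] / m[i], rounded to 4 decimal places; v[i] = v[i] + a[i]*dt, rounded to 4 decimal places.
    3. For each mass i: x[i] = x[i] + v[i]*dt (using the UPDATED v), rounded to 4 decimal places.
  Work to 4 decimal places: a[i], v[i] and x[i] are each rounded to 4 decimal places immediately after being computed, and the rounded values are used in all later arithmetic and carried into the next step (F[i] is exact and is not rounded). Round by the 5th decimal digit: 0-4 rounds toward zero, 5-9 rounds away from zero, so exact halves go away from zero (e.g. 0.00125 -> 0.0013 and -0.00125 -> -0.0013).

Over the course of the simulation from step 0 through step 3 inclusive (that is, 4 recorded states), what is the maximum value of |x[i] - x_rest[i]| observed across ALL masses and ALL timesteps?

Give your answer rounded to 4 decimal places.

Step 0: x=[4.0000 11.0000] v=[-1.0000 0.0000]
Step 1: x=[3.9600 10.6800] v=[-0.2000 -1.6000]
Step 2: x=[4.0576 10.0848] v=[0.4880 -2.9760]
Step 3: x=[4.2374 9.3252] v=[0.8989 -3.7978]
Max displacement = 1.0400

Answer: 1.0400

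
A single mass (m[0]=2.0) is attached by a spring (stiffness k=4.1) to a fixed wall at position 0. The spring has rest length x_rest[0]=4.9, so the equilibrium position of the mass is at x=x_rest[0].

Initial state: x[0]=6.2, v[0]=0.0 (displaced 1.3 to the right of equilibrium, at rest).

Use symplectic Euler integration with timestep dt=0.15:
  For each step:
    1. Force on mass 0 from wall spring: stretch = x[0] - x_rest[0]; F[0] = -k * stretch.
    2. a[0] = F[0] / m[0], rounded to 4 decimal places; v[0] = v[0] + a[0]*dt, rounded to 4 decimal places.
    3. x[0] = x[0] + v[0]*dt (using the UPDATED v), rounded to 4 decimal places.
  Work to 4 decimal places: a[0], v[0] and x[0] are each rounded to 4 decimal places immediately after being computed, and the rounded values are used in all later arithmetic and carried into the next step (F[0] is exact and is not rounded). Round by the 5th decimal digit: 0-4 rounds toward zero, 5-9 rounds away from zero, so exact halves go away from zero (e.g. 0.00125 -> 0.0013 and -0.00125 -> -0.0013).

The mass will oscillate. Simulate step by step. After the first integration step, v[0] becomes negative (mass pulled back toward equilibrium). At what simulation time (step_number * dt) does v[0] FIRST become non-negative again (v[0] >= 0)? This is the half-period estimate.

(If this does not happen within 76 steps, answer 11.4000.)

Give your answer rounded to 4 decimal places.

Answer: 2.2500

Derivation:
Step 0: x=[6.2000] v=[0.0000]
Step 1: x=[6.1400] v=[-0.3998]
Step 2: x=[6.0228] v=[-0.7811]
Step 3: x=[5.8538] v=[-1.1264]
Step 4: x=[5.6408] v=[-1.4197]
Step 5: x=[5.3937] v=[-1.6475]
Step 6: x=[5.1238] v=[-1.7993]
Step 7: x=[4.8436] v=[-1.8681]
Step 8: x=[4.5660] v=[-1.8508]
Step 9: x=[4.3038] v=[-1.7481]
Step 10: x=[4.0691] v=[-1.5648]
Step 11: x=[3.8727] v=[-1.3093]
Step 12: x=[3.7237] v=[-0.9934]
Step 13: x=[3.6289] v=[-0.6317]
Step 14: x=[3.5928] v=[-0.2408]
Step 15: x=[3.6170] v=[0.1612]
First v>=0 after going negative at step 15, time=2.2500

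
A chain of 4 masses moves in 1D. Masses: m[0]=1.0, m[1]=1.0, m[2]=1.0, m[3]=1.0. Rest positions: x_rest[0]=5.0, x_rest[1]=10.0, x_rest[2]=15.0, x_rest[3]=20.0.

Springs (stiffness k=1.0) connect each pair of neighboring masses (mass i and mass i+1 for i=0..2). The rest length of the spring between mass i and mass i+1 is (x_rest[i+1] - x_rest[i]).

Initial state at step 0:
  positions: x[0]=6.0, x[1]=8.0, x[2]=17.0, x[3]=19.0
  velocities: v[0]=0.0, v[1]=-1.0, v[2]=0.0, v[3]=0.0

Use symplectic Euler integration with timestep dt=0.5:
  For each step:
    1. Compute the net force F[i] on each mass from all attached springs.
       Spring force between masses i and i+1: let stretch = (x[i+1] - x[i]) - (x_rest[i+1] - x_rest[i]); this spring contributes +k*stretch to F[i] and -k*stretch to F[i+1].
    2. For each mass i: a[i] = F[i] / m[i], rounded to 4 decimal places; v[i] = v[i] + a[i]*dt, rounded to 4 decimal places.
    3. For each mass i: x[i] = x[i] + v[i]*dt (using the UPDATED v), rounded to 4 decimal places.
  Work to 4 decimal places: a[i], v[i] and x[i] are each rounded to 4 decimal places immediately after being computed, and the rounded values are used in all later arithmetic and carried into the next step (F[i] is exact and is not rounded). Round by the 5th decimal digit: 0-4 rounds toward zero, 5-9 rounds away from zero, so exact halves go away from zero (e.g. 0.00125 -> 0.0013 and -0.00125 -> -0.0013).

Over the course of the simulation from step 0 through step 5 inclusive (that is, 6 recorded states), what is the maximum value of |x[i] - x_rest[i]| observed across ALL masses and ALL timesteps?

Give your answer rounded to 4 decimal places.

Answer: 2.6562

Derivation:
Step 0: x=[6.0000 8.0000 17.0000 19.0000] v=[0.0000 -1.0000 0.0000 0.0000]
Step 1: x=[5.2500 9.2500 15.2500 19.7500] v=[-1.5000 2.5000 -3.5000 1.5000]
Step 2: x=[4.2500 11.0000 13.1250 20.6250] v=[-2.0000 3.5000 -4.2500 1.7500]
Step 3: x=[3.6875 11.5938 12.3438 20.8750] v=[-1.1250 1.1875 -1.5625 0.5000]
Step 4: x=[3.8516 10.3985 13.5079 20.2422] v=[0.3282 -2.3907 2.3281 -1.2656]
Step 5: x=[4.4025 8.3438 15.5782 19.1758] v=[1.1017 -4.1095 4.1406 -2.1328]
Max displacement = 2.6562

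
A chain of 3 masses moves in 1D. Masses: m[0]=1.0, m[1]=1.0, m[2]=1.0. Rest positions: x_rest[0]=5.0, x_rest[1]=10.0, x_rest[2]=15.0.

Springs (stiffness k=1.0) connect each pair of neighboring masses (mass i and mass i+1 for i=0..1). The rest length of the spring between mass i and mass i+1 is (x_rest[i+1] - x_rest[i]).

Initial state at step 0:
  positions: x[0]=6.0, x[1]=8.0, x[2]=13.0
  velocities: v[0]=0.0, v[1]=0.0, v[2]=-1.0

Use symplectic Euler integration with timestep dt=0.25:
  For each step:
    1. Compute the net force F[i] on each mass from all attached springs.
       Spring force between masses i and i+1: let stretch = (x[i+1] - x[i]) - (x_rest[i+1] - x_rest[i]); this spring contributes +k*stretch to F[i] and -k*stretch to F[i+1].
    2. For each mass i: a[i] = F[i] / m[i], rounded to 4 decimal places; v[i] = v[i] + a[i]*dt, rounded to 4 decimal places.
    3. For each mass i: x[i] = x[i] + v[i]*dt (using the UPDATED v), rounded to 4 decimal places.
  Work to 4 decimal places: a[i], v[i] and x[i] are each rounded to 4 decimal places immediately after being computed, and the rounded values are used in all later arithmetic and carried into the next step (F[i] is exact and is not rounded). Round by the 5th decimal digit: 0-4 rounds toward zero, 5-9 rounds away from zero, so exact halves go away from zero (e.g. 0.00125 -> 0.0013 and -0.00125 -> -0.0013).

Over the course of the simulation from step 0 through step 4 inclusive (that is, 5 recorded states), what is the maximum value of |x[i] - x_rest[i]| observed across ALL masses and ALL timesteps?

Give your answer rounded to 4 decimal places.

Answer: 2.6992

Derivation:
Step 0: x=[6.0000 8.0000 13.0000] v=[0.0000 0.0000 -1.0000]
Step 1: x=[5.8125 8.1875 12.7500] v=[-0.7500 0.7500 -1.0000]
Step 2: x=[5.4609 8.5117 12.5274] v=[-1.4063 1.2969 -0.8906]
Step 3: x=[4.9875 8.8962 12.3663] v=[-1.8936 1.5381 -0.6445]
Step 4: x=[4.4459 9.2533 12.3008] v=[-2.1664 1.4285 -0.2620]
Max displacement = 2.6992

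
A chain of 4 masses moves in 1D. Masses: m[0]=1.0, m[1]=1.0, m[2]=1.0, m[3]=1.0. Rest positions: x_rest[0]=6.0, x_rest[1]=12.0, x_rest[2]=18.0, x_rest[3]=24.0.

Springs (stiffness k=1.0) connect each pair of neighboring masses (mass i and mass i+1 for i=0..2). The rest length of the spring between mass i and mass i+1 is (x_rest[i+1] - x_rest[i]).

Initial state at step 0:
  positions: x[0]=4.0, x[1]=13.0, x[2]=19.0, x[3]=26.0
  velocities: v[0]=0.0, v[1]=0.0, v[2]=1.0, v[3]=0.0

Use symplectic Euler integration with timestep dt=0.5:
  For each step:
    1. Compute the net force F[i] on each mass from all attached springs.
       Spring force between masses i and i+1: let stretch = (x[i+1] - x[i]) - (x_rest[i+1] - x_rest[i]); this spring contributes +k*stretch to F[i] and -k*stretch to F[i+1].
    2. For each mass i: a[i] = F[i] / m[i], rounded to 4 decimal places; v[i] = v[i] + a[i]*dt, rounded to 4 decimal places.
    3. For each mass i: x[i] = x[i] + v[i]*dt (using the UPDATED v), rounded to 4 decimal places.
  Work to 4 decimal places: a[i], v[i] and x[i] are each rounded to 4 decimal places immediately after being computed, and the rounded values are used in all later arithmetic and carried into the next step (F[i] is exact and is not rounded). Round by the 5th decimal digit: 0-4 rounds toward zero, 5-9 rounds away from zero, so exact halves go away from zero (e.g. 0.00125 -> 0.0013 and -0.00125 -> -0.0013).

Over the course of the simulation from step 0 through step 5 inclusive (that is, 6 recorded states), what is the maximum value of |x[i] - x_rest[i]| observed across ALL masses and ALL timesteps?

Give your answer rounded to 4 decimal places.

Step 0: x=[4.0000 13.0000 19.0000 26.0000] v=[0.0000 0.0000 1.0000 0.0000]
Step 1: x=[4.7500 12.2500 19.7500 25.7500] v=[1.5000 -1.5000 1.5000 -0.5000]
Step 2: x=[5.8750 11.5000 20.1250 25.5000] v=[2.2500 -1.5000 0.7500 -0.5000]
Step 3: x=[6.9063 11.5000 19.6875 25.4063] v=[2.0625 0.0000 -0.8750 -0.1875]
Step 4: x=[7.5860 12.3985 18.6328 25.3829] v=[1.3594 1.7969 -2.1094 -0.0469]
Step 5: x=[7.9689 13.6524 17.7071 25.1719] v=[0.7657 2.5078 -1.8515 -0.4220]
Max displacement = 2.1250

Answer: 2.1250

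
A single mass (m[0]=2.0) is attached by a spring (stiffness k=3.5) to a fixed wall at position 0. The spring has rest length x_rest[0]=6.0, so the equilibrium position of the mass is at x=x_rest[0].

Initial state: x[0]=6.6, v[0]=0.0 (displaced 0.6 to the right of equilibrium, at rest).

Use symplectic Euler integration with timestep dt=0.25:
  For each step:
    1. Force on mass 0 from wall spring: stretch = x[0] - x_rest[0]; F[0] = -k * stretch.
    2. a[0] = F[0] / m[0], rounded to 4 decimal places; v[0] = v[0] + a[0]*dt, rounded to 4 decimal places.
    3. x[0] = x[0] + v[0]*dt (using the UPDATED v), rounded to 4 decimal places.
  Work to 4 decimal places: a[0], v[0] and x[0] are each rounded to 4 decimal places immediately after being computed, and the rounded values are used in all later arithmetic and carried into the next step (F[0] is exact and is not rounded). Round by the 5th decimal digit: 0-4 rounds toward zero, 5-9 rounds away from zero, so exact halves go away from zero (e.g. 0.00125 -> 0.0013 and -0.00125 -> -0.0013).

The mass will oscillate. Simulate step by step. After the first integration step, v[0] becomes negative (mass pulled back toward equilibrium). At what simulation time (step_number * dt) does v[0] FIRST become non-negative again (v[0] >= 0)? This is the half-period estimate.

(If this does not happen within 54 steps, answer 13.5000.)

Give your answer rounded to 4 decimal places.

Answer: 2.5000

Derivation:
Step 0: x=[6.6000] v=[0.0000]
Step 1: x=[6.5344] v=[-0.2625]
Step 2: x=[6.4103] v=[-0.4963]
Step 3: x=[6.2414] v=[-0.6758]
Step 4: x=[6.0461] v=[-0.7814]
Step 5: x=[5.8457] v=[-0.8016]
Step 6: x=[5.6622] v=[-0.7341]
Step 7: x=[5.5156] v=[-0.5863]
Step 8: x=[5.4220] v=[-0.3744]
Step 9: x=[5.3916] v=[-0.1215]
Step 10: x=[5.4278] v=[0.1447]
First v>=0 after going negative at step 10, time=2.5000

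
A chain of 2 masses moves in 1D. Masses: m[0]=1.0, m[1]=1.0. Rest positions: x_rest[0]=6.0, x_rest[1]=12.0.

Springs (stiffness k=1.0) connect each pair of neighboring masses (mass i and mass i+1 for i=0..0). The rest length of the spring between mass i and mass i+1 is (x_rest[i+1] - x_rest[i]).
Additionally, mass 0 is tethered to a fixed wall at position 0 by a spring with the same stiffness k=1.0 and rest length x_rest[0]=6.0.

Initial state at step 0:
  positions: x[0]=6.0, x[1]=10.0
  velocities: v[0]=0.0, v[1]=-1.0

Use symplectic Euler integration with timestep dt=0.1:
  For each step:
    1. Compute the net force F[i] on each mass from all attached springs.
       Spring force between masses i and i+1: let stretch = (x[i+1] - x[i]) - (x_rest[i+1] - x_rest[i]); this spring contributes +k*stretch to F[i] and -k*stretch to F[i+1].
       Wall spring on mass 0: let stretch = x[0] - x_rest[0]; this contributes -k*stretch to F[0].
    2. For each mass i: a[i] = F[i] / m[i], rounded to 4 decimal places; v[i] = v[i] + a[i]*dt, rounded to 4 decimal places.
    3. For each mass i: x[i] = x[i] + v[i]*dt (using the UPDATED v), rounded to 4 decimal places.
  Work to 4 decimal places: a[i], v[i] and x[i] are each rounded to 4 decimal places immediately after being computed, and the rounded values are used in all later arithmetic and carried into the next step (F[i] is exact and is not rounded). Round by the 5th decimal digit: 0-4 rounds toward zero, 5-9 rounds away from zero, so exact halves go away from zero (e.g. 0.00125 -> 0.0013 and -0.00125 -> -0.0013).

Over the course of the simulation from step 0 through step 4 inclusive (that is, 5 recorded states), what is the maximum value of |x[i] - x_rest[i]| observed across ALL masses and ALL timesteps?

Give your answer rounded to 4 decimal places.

Answer: 2.1960

Derivation:
Step 0: x=[6.0000 10.0000] v=[0.0000 -1.0000]
Step 1: x=[5.9800 9.9200] v=[-0.2000 -0.8000]
Step 2: x=[5.9396 9.8606] v=[-0.4040 -0.5940]
Step 3: x=[5.8790 9.8220] v=[-0.6059 -0.3861]
Step 4: x=[5.7991 9.8040] v=[-0.7995 -0.1804]
Max displacement = 2.1960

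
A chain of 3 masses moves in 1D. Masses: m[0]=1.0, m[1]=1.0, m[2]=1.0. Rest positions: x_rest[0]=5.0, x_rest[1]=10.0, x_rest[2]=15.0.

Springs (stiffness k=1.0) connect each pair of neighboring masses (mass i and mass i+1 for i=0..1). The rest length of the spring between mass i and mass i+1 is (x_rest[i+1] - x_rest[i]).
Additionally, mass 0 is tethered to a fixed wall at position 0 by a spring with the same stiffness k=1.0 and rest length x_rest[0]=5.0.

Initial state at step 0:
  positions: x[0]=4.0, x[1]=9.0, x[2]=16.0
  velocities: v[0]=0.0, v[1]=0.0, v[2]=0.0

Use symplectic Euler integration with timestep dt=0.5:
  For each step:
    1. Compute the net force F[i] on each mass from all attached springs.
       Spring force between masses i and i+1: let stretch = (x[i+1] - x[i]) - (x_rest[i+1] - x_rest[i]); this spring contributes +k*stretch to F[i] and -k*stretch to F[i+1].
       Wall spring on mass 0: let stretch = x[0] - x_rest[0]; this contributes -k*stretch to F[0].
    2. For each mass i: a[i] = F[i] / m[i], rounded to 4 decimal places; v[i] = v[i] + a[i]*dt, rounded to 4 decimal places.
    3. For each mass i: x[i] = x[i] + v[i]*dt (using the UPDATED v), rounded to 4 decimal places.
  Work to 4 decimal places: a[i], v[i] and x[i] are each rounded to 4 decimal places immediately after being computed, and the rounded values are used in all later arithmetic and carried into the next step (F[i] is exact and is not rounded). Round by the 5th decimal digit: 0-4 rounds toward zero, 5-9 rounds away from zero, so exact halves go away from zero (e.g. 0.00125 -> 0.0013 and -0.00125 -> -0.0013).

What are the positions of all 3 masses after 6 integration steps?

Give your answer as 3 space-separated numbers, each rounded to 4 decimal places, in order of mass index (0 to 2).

Answer: 6.0155 9.9227 14.5802

Derivation:
Step 0: x=[4.0000 9.0000 16.0000] v=[0.0000 0.0000 0.0000]
Step 1: x=[4.2500 9.5000 15.5000] v=[0.5000 1.0000 -1.0000]
Step 2: x=[4.7500 10.1875 14.7500] v=[1.0000 1.3750 -1.5000]
Step 3: x=[5.4219 10.6563 14.1094] v=[1.3438 0.9375 -1.2813]
Step 4: x=[6.0470 10.6798 13.8555] v=[1.2501 0.0469 -0.5079]
Step 5: x=[6.3185 10.3390 14.0577] v=[0.5430 -0.6817 0.4043]
Step 6: x=[6.0155 9.9227 14.5802] v=[-0.6060 -0.8326 1.0450]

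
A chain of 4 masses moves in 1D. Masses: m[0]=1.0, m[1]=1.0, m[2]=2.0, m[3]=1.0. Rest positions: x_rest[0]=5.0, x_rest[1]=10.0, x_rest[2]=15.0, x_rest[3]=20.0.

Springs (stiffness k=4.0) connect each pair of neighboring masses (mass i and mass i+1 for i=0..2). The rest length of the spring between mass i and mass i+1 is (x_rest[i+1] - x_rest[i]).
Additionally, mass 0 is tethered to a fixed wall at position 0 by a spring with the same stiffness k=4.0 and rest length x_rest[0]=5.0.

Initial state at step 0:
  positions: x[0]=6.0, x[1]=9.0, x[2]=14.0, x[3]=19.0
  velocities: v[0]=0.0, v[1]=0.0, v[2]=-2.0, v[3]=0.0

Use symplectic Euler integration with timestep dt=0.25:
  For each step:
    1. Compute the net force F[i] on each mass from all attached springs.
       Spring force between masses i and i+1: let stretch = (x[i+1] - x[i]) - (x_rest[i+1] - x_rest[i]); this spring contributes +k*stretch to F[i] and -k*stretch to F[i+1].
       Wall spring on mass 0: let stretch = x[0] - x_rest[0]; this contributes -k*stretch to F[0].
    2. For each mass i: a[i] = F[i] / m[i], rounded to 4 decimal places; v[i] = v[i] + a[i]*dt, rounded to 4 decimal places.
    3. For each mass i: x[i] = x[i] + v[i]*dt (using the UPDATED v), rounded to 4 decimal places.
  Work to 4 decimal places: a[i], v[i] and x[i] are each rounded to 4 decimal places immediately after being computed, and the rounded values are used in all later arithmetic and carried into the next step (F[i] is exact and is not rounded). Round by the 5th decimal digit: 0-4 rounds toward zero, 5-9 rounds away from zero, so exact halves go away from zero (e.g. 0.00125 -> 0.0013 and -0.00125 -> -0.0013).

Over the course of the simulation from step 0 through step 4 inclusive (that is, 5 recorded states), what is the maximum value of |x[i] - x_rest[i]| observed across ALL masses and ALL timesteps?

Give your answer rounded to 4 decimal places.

Answer: 1.8203

Derivation:
Step 0: x=[6.0000 9.0000 14.0000 19.0000] v=[0.0000 0.0000 -2.0000 0.0000]
Step 1: x=[5.2500 9.5000 13.5000 19.0000] v=[-3.0000 2.0000 -2.0000 0.0000]
Step 2: x=[4.2500 9.9375 13.1875 18.8750] v=[-4.0000 1.7500 -1.2500 -0.5000]
Step 3: x=[3.6094 9.7656 13.1797 18.5781] v=[-2.5625 -0.6875 -0.0313 -1.1875]
Step 4: x=[3.6055 8.9082 13.4199 18.1816] v=[-0.0157 -3.4296 0.9609 -1.5859]
Max displacement = 1.8203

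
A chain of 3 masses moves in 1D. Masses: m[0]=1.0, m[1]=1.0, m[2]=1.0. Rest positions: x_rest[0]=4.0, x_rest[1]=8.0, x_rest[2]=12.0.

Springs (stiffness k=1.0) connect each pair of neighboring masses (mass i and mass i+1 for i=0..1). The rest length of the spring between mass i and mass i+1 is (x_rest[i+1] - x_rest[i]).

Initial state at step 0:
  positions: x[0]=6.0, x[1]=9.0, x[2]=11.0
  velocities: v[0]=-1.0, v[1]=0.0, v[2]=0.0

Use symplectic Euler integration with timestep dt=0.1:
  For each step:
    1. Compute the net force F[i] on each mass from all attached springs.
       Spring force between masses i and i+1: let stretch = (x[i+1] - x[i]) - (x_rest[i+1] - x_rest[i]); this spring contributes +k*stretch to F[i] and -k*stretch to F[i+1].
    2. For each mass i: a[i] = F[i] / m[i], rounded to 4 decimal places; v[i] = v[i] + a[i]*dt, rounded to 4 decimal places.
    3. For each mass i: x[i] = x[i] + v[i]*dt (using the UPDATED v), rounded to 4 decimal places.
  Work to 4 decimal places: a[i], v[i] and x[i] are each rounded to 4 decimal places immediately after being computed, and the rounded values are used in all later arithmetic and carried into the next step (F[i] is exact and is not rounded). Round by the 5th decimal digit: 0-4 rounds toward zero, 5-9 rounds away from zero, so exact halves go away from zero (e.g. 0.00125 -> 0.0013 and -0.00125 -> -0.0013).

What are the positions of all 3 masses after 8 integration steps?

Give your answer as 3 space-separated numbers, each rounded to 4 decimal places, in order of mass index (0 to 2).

Step 0: x=[6.0000 9.0000 11.0000] v=[-1.0000 0.0000 0.0000]
Step 1: x=[5.8900 8.9900 11.0200] v=[-1.1000 -0.1000 0.2000]
Step 2: x=[5.7710 8.9693 11.0597] v=[-1.1900 -0.2070 0.3970]
Step 3: x=[5.6440 8.9375 11.1185] v=[-1.2702 -0.3178 0.5880]
Step 4: x=[5.5099 8.8946 11.1955] v=[-1.3409 -0.4291 0.7699]
Step 5: x=[5.3697 8.8409 11.2895] v=[-1.4024 -0.5375 0.9398]
Step 6: x=[5.2242 8.7769 11.3990] v=[-1.4553 -0.6398 1.0949]
Step 7: x=[5.0742 8.7036 11.5223] v=[-1.5000 -0.7329 1.2327]
Step 8: x=[4.9205 8.6222 11.6574] v=[-1.5371 -0.8140 1.3508]

Answer: 4.9205 8.6222 11.6574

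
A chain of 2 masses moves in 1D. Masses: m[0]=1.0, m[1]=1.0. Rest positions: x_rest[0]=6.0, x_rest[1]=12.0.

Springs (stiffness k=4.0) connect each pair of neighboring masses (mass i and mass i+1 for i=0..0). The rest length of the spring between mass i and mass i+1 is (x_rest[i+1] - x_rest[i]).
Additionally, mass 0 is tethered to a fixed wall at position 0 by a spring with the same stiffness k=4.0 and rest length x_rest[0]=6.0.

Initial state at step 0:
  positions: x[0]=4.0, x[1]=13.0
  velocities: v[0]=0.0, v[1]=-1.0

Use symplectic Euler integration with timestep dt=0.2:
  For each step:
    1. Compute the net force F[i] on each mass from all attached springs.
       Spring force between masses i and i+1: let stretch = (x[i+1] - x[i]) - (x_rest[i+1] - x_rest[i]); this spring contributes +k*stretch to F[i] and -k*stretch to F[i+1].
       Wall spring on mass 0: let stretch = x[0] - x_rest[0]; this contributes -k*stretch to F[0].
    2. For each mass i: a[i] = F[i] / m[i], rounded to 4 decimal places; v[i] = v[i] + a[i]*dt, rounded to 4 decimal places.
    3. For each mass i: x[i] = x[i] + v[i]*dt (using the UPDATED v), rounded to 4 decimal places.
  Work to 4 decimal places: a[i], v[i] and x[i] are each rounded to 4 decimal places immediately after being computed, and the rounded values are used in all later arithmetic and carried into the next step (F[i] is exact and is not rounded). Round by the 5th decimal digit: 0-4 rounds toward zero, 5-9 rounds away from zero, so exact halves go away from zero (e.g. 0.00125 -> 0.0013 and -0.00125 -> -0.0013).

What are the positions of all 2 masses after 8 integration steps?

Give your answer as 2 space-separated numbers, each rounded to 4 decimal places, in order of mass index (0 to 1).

Step 0: x=[4.0000 13.0000] v=[0.0000 -1.0000]
Step 1: x=[4.8000 12.3200] v=[4.0000 -3.4000]
Step 2: x=[6.0352 11.3968] v=[6.1760 -4.6160]
Step 3: x=[7.1626 10.5757] v=[5.6371 -4.1053]
Step 4: x=[7.6901 10.1685] v=[2.6375 -2.0358]
Step 5: x=[7.3837 10.3248] v=[-1.5319 0.7815]
Step 6: x=[6.3665 10.9705] v=[-5.0860 3.2286]
Step 7: x=[5.0673 11.8396] v=[-6.4960 4.3454]
Step 8: x=[4.0409 12.5851] v=[-5.1320 3.7276]

Answer: 4.0409 12.5851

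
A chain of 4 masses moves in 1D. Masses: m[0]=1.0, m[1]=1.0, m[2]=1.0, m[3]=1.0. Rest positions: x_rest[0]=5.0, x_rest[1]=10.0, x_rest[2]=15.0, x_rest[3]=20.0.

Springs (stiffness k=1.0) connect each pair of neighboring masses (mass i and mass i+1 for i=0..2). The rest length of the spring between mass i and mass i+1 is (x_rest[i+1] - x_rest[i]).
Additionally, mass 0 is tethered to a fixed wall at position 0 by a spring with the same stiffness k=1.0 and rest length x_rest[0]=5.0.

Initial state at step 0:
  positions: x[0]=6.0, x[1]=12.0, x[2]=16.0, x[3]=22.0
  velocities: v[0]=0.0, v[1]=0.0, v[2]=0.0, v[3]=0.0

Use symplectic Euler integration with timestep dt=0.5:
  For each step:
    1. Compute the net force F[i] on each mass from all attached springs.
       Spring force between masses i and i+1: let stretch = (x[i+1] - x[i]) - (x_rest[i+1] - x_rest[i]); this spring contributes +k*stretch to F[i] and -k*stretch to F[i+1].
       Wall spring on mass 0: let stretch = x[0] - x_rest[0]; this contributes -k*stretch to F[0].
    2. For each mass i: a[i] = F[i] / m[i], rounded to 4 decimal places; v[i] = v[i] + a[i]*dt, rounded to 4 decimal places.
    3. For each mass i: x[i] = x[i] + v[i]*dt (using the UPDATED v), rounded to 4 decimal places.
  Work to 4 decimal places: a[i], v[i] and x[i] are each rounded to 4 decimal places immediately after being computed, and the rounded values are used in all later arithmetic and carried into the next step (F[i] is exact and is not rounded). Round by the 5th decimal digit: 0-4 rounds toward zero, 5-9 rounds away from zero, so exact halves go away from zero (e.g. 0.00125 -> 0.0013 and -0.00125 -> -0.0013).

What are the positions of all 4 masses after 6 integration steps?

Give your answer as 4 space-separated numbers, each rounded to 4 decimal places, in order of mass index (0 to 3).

Answer: 4.7124 10.7254 15.1217 21.4601

Derivation:
Step 0: x=[6.0000 12.0000 16.0000 22.0000] v=[0.0000 0.0000 0.0000 0.0000]
Step 1: x=[6.0000 11.5000 16.5000 21.7500] v=[0.0000 -1.0000 1.0000 -0.5000]
Step 2: x=[5.8750 10.8750 17.0625 21.4375] v=[-0.2500 -1.2500 1.1250 -0.6250]
Step 3: x=[5.5313 10.5469 17.1719 21.2813] v=[-0.6875 -0.6563 0.2188 -0.3125]
Step 4: x=[5.0586 10.6211 16.6524 21.3477] v=[-0.9454 0.1484 -1.0390 0.1328]
Step 5: x=[4.7119 10.8125 15.7989 21.4903] v=[-0.6935 0.3828 -1.7070 0.2852]
Step 6: x=[4.7124 10.7254 15.1217 21.4601] v=[0.0009 -0.1743 -1.3545 -0.0605]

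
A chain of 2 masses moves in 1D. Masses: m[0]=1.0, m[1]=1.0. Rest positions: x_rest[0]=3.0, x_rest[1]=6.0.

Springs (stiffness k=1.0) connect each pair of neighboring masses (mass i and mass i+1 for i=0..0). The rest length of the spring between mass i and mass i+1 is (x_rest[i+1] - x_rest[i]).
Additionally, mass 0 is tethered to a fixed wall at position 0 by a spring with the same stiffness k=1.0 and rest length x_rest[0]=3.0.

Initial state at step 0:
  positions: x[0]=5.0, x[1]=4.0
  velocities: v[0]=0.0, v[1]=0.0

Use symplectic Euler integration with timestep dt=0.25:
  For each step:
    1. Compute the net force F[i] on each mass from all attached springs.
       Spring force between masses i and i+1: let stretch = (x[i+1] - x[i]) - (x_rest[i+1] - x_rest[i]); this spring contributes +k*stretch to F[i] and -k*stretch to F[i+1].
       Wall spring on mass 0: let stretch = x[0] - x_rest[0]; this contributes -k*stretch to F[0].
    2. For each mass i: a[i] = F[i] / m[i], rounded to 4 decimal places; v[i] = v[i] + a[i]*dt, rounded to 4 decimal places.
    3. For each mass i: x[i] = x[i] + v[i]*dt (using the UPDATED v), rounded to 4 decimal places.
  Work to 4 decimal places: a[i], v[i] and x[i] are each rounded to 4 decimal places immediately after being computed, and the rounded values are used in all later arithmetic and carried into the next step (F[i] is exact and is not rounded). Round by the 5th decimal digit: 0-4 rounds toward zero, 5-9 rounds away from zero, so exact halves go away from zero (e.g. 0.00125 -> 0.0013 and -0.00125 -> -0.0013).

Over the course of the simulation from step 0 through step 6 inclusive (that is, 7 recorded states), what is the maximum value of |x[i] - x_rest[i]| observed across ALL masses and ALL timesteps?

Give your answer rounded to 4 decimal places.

Answer: 2.2887

Derivation:
Step 0: x=[5.0000 4.0000] v=[0.0000 0.0000]
Step 1: x=[4.6250 4.2500] v=[-1.5000 1.0000]
Step 2: x=[3.9375 4.7110] v=[-2.7500 1.8438]
Step 3: x=[3.0523 5.3111] v=[-3.5410 2.4004]
Step 4: x=[2.1175 5.9575] v=[-3.7394 2.5857]
Step 5: x=[1.2903 6.5514] v=[-3.3088 2.3757]
Step 6: x=[0.7113 7.0040] v=[-2.3161 1.8104]
Max displacement = 2.2887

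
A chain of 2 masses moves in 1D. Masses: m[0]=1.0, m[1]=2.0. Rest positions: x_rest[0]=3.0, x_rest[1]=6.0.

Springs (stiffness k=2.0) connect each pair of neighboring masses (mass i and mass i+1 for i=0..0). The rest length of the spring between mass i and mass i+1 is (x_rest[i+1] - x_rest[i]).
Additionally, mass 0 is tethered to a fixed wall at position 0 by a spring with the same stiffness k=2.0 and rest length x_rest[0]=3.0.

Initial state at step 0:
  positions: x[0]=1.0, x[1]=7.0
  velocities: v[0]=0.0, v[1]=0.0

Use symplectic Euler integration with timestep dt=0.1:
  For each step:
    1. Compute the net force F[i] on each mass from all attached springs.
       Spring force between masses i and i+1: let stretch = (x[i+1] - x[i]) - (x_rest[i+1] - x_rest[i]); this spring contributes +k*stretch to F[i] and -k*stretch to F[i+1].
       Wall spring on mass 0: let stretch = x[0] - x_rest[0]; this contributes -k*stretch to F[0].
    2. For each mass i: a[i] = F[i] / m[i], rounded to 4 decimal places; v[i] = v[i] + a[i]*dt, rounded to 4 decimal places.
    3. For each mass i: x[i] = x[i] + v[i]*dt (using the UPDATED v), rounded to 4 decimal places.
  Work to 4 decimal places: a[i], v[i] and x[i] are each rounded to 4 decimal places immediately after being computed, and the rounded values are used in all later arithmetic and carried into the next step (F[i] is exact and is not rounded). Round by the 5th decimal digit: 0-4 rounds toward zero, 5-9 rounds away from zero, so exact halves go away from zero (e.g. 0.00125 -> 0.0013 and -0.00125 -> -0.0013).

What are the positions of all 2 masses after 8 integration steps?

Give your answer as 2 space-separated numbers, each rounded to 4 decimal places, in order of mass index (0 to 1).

Step 0: x=[1.0000 7.0000] v=[0.0000 0.0000]
Step 1: x=[1.1000 6.9700] v=[1.0000 -0.3000]
Step 2: x=[1.2954 6.9113] v=[1.9540 -0.5870]
Step 3: x=[1.5772 6.8264] v=[2.8181 -0.8486]
Step 4: x=[1.9325 6.7191] v=[3.5525 -1.0735]
Step 5: x=[2.3448 6.5939] v=[4.1233 -1.2522]
Step 6: x=[2.7952 6.4562] v=[4.5042 -1.3771]
Step 7: x=[3.2629 6.3119] v=[4.6774 -1.4432]
Step 8: x=[3.7264 6.1671] v=[4.6346 -1.4481]

Answer: 3.7264 6.1671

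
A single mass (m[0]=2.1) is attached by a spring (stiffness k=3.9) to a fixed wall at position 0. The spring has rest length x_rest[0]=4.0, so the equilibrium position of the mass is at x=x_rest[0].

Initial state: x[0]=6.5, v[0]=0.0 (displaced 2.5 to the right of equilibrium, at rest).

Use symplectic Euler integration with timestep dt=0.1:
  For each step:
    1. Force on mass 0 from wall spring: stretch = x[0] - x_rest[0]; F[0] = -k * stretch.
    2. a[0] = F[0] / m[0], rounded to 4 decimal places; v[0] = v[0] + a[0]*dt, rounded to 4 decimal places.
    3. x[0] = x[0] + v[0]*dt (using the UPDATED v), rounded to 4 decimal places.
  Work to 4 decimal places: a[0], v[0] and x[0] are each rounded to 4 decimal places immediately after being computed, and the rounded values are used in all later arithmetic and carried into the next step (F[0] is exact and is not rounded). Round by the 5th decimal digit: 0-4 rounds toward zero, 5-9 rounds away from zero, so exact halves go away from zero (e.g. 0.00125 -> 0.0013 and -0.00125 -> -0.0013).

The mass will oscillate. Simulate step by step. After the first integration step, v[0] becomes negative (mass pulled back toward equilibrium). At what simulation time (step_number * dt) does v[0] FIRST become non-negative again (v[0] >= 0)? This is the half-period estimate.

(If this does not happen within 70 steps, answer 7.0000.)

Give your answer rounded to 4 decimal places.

Step 0: x=[6.5000] v=[0.0000]
Step 1: x=[6.4536] v=[-0.4643]
Step 2: x=[6.3616] v=[-0.9200]
Step 3: x=[6.2257] v=[-1.3586]
Step 4: x=[6.0485] v=[-1.7719]
Step 5: x=[5.8333] v=[-2.1523]
Step 6: x=[5.5840] v=[-2.4928]
Step 7: x=[5.3053] v=[-2.7870]
Step 8: x=[5.0024] v=[-3.0294]
Step 9: x=[4.6808] v=[-3.2156]
Step 10: x=[4.3466] v=[-3.3420]
Step 11: x=[4.0060] v=[-3.4064]
Step 12: x=[3.6653] v=[-3.4075]
Step 13: x=[3.3308] v=[-3.3453]
Step 14: x=[3.0087] v=[-3.2210]
Step 15: x=[2.7050] v=[-3.0369]
Step 16: x=[2.4254] v=[-2.7964]
Step 17: x=[2.1750] v=[-2.5040]
Step 18: x=[1.9585] v=[-2.1651]
Step 19: x=[1.7799] v=[-1.7860]
Step 20: x=[1.6425] v=[-1.3737]
Step 21: x=[1.5489] v=[-0.9359]
Step 22: x=[1.5008] v=[-0.4807]
Step 23: x=[1.4991] v=[-0.0166]
Step 24: x=[1.5439] v=[0.4479]
First v>=0 after going negative at step 24, time=2.4000

Answer: 2.4000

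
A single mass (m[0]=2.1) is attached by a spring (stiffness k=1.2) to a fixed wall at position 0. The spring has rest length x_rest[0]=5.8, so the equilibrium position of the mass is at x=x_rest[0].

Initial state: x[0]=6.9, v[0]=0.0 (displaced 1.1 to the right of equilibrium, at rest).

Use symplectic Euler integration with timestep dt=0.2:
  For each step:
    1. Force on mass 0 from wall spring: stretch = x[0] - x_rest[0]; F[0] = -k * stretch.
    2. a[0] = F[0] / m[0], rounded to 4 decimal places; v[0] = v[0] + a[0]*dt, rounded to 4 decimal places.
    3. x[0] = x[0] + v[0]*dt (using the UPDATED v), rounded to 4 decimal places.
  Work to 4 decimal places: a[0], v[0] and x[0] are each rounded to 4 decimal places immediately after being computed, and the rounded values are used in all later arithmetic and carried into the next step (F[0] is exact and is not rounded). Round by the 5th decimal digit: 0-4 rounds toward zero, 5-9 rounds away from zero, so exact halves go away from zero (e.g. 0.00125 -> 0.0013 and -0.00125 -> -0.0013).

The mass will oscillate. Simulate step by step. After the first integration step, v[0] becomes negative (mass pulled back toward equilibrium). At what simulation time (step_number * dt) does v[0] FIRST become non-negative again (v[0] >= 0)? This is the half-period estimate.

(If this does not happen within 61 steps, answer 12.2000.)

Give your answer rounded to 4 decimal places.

Answer: 4.2000

Derivation:
Step 0: x=[6.9000] v=[0.0000]
Step 1: x=[6.8749] v=[-0.1257]
Step 2: x=[6.8252] v=[-0.2485]
Step 3: x=[6.7521] v=[-0.3657]
Step 4: x=[6.6572] v=[-0.4745]
Step 5: x=[6.5427] v=[-0.5725]
Step 6: x=[6.4112] v=[-0.6574]
Step 7: x=[6.2657] v=[-0.7273]
Step 8: x=[6.1096] v=[-0.7805]
Step 9: x=[5.9464] v=[-0.8159]
Step 10: x=[5.7799] v=[-0.8326]
Step 11: x=[5.6138] v=[-0.8303]
Step 12: x=[5.4520] v=[-0.8090]
Step 13: x=[5.2982] v=[-0.7692]
Step 14: x=[5.1558] v=[-0.7119]
Step 15: x=[5.0281] v=[-0.6383]
Step 16: x=[4.9181] v=[-0.5501]
Step 17: x=[4.8282] v=[-0.4493]
Step 18: x=[4.7606] v=[-0.3382]
Step 19: x=[4.7167] v=[-0.2194]
Step 20: x=[4.6976] v=[-0.0956]
Step 21: x=[4.7037] v=[0.0304]
First v>=0 after going negative at step 21, time=4.2000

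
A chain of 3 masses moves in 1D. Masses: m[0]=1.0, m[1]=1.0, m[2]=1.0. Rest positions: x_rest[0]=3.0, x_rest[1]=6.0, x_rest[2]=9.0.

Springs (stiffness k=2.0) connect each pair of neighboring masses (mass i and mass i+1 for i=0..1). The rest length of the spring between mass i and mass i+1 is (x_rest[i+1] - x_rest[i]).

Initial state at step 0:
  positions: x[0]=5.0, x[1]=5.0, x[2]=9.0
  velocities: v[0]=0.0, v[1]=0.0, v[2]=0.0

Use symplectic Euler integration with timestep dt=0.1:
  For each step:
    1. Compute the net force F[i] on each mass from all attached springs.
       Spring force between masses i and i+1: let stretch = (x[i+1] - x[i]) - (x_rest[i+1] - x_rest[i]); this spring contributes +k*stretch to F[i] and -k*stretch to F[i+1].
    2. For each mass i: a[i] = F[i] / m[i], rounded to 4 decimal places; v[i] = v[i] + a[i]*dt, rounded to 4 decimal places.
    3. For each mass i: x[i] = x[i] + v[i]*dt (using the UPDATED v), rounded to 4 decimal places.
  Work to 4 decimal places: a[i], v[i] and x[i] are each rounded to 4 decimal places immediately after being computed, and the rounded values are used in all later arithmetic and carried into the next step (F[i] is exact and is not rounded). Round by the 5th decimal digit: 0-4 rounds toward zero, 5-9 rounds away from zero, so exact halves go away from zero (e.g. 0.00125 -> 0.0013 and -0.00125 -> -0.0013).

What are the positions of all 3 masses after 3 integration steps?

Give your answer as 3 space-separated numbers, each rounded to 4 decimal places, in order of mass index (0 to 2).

Answer: 4.6539 5.4563 8.8899

Derivation:
Step 0: x=[5.0000 5.0000 9.0000] v=[0.0000 0.0000 0.0000]
Step 1: x=[4.9400 5.0800 8.9800] v=[-0.6000 0.8000 -0.2000]
Step 2: x=[4.8228 5.2352 8.9420] v=[-1.1720 1.5520 -0.3800]
Step 3: x=[4.6539 5.4563 8.8899] v=[-1.6895 2.2109 -0.5214]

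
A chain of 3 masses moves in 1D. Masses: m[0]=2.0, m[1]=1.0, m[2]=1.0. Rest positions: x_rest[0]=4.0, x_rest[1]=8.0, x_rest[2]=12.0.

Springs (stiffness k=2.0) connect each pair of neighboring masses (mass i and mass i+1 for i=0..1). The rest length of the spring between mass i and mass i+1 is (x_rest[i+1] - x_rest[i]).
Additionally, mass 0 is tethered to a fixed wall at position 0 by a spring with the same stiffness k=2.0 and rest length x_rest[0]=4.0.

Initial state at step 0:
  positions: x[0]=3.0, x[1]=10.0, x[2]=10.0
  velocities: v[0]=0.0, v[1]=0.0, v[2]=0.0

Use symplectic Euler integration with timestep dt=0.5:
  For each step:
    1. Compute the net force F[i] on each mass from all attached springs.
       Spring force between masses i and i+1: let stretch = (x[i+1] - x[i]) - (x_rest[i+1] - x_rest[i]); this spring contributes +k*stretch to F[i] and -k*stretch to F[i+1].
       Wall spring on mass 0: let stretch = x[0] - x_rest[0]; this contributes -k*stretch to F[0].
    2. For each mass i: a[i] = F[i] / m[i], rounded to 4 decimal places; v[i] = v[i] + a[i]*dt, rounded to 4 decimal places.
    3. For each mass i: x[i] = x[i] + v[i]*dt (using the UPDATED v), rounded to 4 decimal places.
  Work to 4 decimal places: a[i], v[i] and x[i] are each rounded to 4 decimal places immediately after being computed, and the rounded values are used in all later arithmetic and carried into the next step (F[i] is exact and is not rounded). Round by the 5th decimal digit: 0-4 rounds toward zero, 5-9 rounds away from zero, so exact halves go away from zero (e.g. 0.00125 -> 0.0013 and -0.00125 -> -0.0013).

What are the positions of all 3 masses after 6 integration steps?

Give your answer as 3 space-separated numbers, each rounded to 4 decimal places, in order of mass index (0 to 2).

Step 0: x=[3.0000 10.0000 10.0000] v=[0.0000 0.0000 0.0000]
Step 1: x=[4.0000 6.5000 12.0000] v=[2.0000 -7.0000 4.0000]
Step 2: x=[4.6250 4.5000 13.2500] v=[1.2500 -4.0000 2.5000]
Step 3: x=[4.0625 6.9375 12.1250] v=[-1.1250 4.8750 -2.2500]
Step 4: x=[3.2031 10.5313 10.4063] v=[-1.7188 7.1875 -3.4375]
Step 5: x=[3.3750 10.3985 10.7501] v=[0.3438 -0.2657 0.6875]
Step 6: x=[4.4591 6.9297 12.9181] v=[2.1681 -6.9376 4.3359]

Answer: 4.4591 6.9297 12.9181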